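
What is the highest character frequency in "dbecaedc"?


Input: dbecaedc
Character counts:
  'a': 1
  'b': 1
  'c': 2
  'd': 2
  'e': 2
Maximum frequency: 2

2


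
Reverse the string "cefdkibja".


Input: cefdkibja
Reading characters right to left:
  Position 8: 'a'
  Position 7: 'j'
  Position 6: 'b'
  Position 5: 'i'
  Position 4: 'k'
  Position 3: 'd'
  Position 2: 'f'
  Position 1: 'e'
  Position 0: 'c'
Reversed: ajbikdfec

ajbikdfec


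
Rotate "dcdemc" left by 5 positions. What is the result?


Input: "dcdemc", rotate left by 5
First 5 characters: "dcdem"
Remaining characters: "c"
Concatenate remaining + first: "c" + "dcdem" = "cdcdem"

cdcdem


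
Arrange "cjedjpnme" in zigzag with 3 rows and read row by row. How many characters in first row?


Zigzag "cjedjpnme" into 3 rows:
Placing characters:
  'c' => row 0
  'j' => row 1
  'e' => row 2
  'd' => row 1
  'j' => row 0
  'p' => row 1
  'n' => row 2
  'm' => row 1
  'e' => row 0
Rows:
  Row 0: "cje"
  Row 1: "jdpm"
  Row 2: "en"
First row length: 3

3


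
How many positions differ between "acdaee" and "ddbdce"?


Comparing "acdaee" and "ddbdce" position by position:
  Position 0: 'a' vs 'd' => DIFFER
  Position 1: 'c' vs 'd' => DIFFER
  Position 2: 'd' vs 'b' => DIFFER
  Position 3: 'a' vs 'd' => DIFFER
  Position 4: 'e' vs 'c' => DIFFER
  Position 5: 'e' vs 'e' => same
Positions that differ: 5

5


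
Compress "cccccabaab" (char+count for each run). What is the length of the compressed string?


Input: cccccabaab
Runs:
  'c' x 5 => "c5"
  'a' x 1 => "a1"
  'b' x 1 => "b1"
  'a' x 2 => "a2"
  'b' x 1 => "b1"
Compressed: "c5a1b1a2b1"
Compressed length: 10

10


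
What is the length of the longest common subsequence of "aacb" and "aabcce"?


LCS of "aacb" and "aabcce"
DP table:
           a    a    b    c    c    e
      0    0    0    0    0    0    0
  a   0    1    1    1    1    1    1
  a   0    1    2    2    2    2    2
  c   0    1    2    2    3    3    3
  b   0    1    2    3    3    3    3
LCS length = dp[4][6] = 3

3


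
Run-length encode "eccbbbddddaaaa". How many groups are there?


Input: eccbbbddddaaaa
Scanning for consecutive runs:
  Group 1: 'e' x 1 (positions 0-0)
  Group 2: 'c' x 2 (positions 1-2)
  Group 3: 'b' x 3 (positions 3-5)
  Group 4: 'd' x 4 (positions 6-9)
  Group 5: 'a' x 4 (positions 10-13)
Total groups: 5

5


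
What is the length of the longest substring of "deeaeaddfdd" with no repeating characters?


Input: "deeaeaddfdd"
Sliding window (track last position of each char):
  Position 0 ('d'): window [0,0] length 1 -- new best
  Position 1 ('e'): window [0,1] length 2 -- new best
  Position 2 ('e'): repeat (last at 1), move window start to 2
  Position 2 ('e'): window [2,2] length 1
  Position 3 ('a'): window [2,3] length 2
  Position 4 ('e'): repeat (last at 2), move window start to 3
  Position 4 ('e'): window [3,4] length 2
  Position 5 ('a'): repeat (last at 3), move window start to 4
  Position 5 ('a'): window [4,5] length 2
  Position 6 ('d'): window [4,6] length 3 -- new best
  Position 7 ('d'): repeat (last at 6), move window start to 7
  Position 7 ('d'): window [7,7] length 1
  Position 8 ('f'): window [7,8] length 2
  Position 9 ('d'): repeat (last at 7), move window start to 8
  Position 9 ('d'): window [8,9] length 2
  Position 10 ('d'): repeat (last at 9), move window start to 10
  Position 10 ('d'): window [10,10] length 1
Longest substring with no repeats: "ead" with length 3

3


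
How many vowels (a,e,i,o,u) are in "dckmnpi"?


Input: dckmnpi
Checking each character:
  'd' at position 0: consonant
  'c' at position 1: consonant
  'k' at position 2: consonant
  'm' at position 3: consonant
  'n' at position 4: consonant
  'p' at position 5: consonant
  'i' at position 6: vowel (running total: 1)
Total vowels: 1

1


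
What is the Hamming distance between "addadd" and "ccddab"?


Comparing "addadd" and "ccddab" position by position:
  Position 0: 'a' vs 'c' => differ
  Position 1: 'd' vs 'c' => differ
  Position 2: 'd' vs 'd' => same
  Position 3: 'a' vs 'd' => differ
  Position 4: 'd' vs 'a' => differ
  Position 5: 'd' vs 'b' => differ
Total differences (Hamming distance): 5

5


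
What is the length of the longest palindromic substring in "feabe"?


Input: "feabe"
Checking substrings for palindromes:
  No multi-char palindromic substrings found
Longest palindromic substring: "f" with length 1

1


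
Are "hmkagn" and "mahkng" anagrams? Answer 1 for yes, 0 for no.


Strings: "hmkagn", "mahkng"
Sorted first:  aghkmn
Sorted second: aghkmn
Sorted forms match => anagrams

1


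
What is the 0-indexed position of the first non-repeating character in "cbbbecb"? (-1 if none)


Input: cbbbecb
Character frequencies:
  'b': 4
  'c': 2
  'e': 1
Scanning left to right for freq == 1:
  Position 0 ('c'): freq=2, skip
  Position 1 ('b'): freq=4, skip
  Position 2 ('b'): freq=4, skip
  Position 3 ('b'): freq=4, skip
  Position 4 ('e'): unique! => answer = 4

4


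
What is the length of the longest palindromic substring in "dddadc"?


Input: "dddadc"
Checking substrings for palindromes:
  [0:3] "ddd" (len 3) => palindrome
  [2:5] "dad" (len 3) => palindrome
  [0:2] "dd" (len 2) => palindrome
  [1:3] "dd" (len 2) => palindrome
Longest palindromic substring: "ddd" with length 3

3


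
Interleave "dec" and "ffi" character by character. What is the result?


Interleaving "dec" and "ffi":
  Position 0: 'd' from first, 'f' from second => "df"
  Position 1: 'e' from first, 'f' from second => "ef"
  Position 2: 'c' from first, 'i' from second => "ci"
Result: dfefci

dfefci


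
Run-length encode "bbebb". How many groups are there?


Input: bbebb
Scanning for consecutive runs:
  Group 1: 'b' x 2 (positions 0-1)
  Group 2: 'e' x 1 (positions 2-2)
  Group 3: 'b' x 2 (positions 3-4)
Total groups: 3

3


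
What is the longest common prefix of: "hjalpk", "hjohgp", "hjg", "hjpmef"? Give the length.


Words: hjalpk, hjohgp, hjg, hjpmef
  Position 0: all 'h' => match
  Position 1: all 'j' => match
  Position 2: ('a', 'o', 'g', 'p') => mismatch, stop
LCP = "hj" (length 2)

2


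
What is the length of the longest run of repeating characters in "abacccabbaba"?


Input: "abacccabbaba"
Scanning for longest run:
  Position 1 ('b'): new char, reset run to 1
  Position 2 ('a'): new char, reset run to 1
  Position 3 ('c'): new char, reset run to 1
  Position 4 ('c'): continues run of 'c', length=2
  Position 5 ('c'): continues run of 'c', length=3
  Position 6 ('a'): new char, reset run to 1
  Position 7 ('b'): new char, reset run to 1
  Position 8 ('b'): continues run of 'b', length=2
  Position 9 ('a'): new char, reset run to 1
  Position 10 ('b'): new char, reset run to 1
  Position 11 ('a'): new char, reset run to 1
Longest run: 'c' with length 3

3


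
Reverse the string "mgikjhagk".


Input: mgikjhagk
Reading characters right to left:
  Position 8: 'k'
  Position 7: 'g'
  Position 6: 'a'
  Position 5: 'h'
  Position 4: 'j'
  Position 3: 'k'
  Position 2: 'i'
  Position 1: 'g'
  Position 0: 'm'
Reversed: kgahjkigm

kgahjkigm


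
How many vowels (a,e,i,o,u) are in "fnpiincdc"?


Input: fnpiincdc
Checking each character:
  'f' at position 0: consonant
  'n' at position 1: consonant
  'p' at position 2: consonant
  'i' at position 3: vowel (running total: 1)
  'i' at position 4: vowel (running total: 2)
  'n' at position 5: consonant
  'c' at position 6: consonant
  'd' at position 7: consonant
  'c' at position 8: consonant
Total vowels: 2

2


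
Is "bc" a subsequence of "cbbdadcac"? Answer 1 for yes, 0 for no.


Check if "bc" is a subsequence of "cbbdadcac"
Greedy scan:
  Position 0 ('c'): no match needed
  Position 1 ('b'): matches sub[0] = 'b'
  Position 2 ('b'): no match needed
  Position 3 ('d'): no match needed
  Position 4 ('a'): no match needed
  Position 5 ('d'): no match needed
  Position 6 ('c'): matches sub[1] = 'c'
  Position 7 ('a'): no match needed
  Position 8 ('c'): no match needed
All 2 characters matched => is a subsequence

1


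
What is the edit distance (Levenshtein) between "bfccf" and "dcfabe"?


Computing edit distance: "bfccf" -> "dcfabe"
DP table:
           d    c    f    a    b    e
      0    1    2    3    4    5    6
  b   1    1    2    3    4    4    5
  f   2    2    2    2    3    4    5
  c   3    3    2    3    3    4    5
  c   4    4    3    3    4    4    5
  f   5    5    4    3    4    5    5
Edit distance = dp[5][6] = 5

5


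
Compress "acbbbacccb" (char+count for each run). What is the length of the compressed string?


Input: acbbbacccb
Runs:
  'a' x 1 => "a1"
  'c' x 1 => "c1"
  'b' x 3 => "b3"
  'a' x 1 => "a1"
  'c' x 3 => "c3"
  'b' x 1 => "b1"
Compressed: "a1c1b3a1c3b1"
Compressed length: 12

12


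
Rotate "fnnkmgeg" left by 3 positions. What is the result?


Input: "fnnkmgeg", rotate left by 3
First 3 characters: "fnn"
Remaining characters: "kmgeg"
Concatenate remaining + first: "kmgeg" + "fnn" = "kmgegfnn"

kmgegfnn


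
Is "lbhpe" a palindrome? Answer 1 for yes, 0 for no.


Input: lbhpe
Reversed: ephbl
  Compare pos 0 ('l') with pos 4 ('e'): MISMATCH
  Compare pos 1 ('b') with pos 3 ('p'): MISMATCH
Result: not a palindrome

0


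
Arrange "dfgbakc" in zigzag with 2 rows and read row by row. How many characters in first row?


Zigzag "dfgbakc" into 2 rows:
Placing characters:
  'd' => row 0
  'f' => row 1
  'g' => row 0
  'b' => row 1
  'a' => row 0
  'k' => row 1
  'c' => row 0
Rows:
  Row 0: "dgac"
  Row 1: "fbk"
First row length: 4

4


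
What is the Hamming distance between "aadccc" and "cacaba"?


Comparing "aadccc" and "cacaba" position by position:
  Position 0: 'a' vs 'c' => differ
  Position 1: 'a' vs 'a' => same
  Position 2: 'd' vs 'c' => differ
  Position 3: 'c' vs 'a' => differ
  Position 4: 'c' vs 'b' => differ
  Position 5: 'c' vs 'a' => differ
Total differences (Hamming distance): 5

5


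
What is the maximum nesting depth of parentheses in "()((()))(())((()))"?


Input: "()((()))(())((()))"
Tracking depth:
  Position 0 '(': depth becomes 1
  Position 1 ')': depth becomes 0
  Position 2 '(': depth becomes 1
  Position 3 '(': depth becomes 2
  Position 4 '(': depth becomes 3
  Position 5 ')': depth becomes 2
  Position 6 ')': depth becomes 1
  Position 7 ')': depth becomes 0
  Position 8 '(': depth becomes 1
  Position 9 '(': depth becomes 2
  Position 10 ')': depth becomes 1
  Position 11 ')': depth becomes 0
  Position 12 '(': depth becomes 1
  Position 13 '(': depth becomes 2
  Position 14 '(': depth becomes 3
  Position 15 ')': depth becomes 2
  Position 16 ')': depth becomes 1
  Position 17 ')': depth becomes 0
Maximum depth reached: 3

3


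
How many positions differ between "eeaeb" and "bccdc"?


Comparing "eeaeb" and "bccdc" position by position:
  Position 0: 'e' vs 'b' => DIFFER
  Position 1: 'e' vs 'c' => DIFFER
  Position 2: 'a' vs 'c' => DIFFER
  Position 3: 'e' vs 'd' => DIFFER
  Position 4: 'b' vs 'c' => DIFFER
Positions that differ: 5

5


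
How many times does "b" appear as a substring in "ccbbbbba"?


Searching for "b" in "ccbbbbba"
Scanning each position:
  Position 0: "c" => no
  Position 1: "c" => no
  Position 2: "b" => MATCH
  Position 3: "b" => MATCH
  Position 4: "b" => MATCH
  Position 5: "b" => MATCH
  Position 6: "b" => MATCH
  Position 7: "a" => no
Total occurrences: 5

5


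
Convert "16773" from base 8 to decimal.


Input: "16773" in base 8
Positional expansion:
  Digit '1' (value 1) x 8^4 = 4096
  Digit '6' (value 6) x 8^3 = 3072
  Digit '7' (value 7) x 8^2 = 448
  Digit '7' (value 7) x 8^1 = 56
  Digit '3' (value 3) x 8^0 = 3
Sum = 7675

7675


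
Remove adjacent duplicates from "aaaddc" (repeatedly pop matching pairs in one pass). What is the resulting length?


Input: aaaddc
Stack-based adjacent duplicate removal:
  Read 'a': push. Stack: a
  Read 'a': matches stack top 'a' => pop. Stack: (empty)
  Read 'a': push. Stack: a
  Read 'd': push. Stack: ad
  Read 'd': matches stack top 'd' => pop. Stack: a
  Read 'c': push. Stack: ac
Final stack: "ac" (length 2)

2


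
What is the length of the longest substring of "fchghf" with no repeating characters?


Input: "fchghf"
Sliding window (track last position of each char):
  Position 0 ('f'): window [0,0] length 1 -- new best
  Position 1 ('c'): window [0,1] length 2 -- new best
  Position 2 ('h'): window [0,2] length 3 -- new best
  Position 3 ('g'): window [0,3] length 4 -- new best
  Position 4 ('h'): repeat (last at 2), move window start to 3
  Position 4 ('h'): window [3,4] length 2
  Position 5 ('f'): window [3,5] length 3
Longest substring with no repeats: "fchg" with length 4

4


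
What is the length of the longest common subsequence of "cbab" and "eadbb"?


LCS of "cbab" and "eadbb"
DP table:
           e    a    d    b    b
      0    0    0    0    0    0
  c   0    0    0    0    0    0
  b   0    0    0    0    1    1
  a   0    0    1    1    1    1
  b   0    0    1    1    2    2
LCS length = dp[4][5] = 2

2


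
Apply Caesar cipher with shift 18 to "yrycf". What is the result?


Caesar cipher: shift "yrycf" by 18
  'y' (pos 24) + 18 = pos 16 = 'q'
  'r' (pos 17) + 18 = pos 9 = 'j'
  'y' (pos 24) + 18 = pos 16 = 'q'
  'c' (pos 2) + 18 = pos 20 = 'u'
  'f' (pos 5) + 18 = pos 23 = 'x'
Result: qjqux

qjqux


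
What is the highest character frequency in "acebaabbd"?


Input: acebaabbd
Character counts:
  'a': 3
  'b': 3
  'c': 1
  'd': 1
  'e': 1
Maximum frequency: 3

3


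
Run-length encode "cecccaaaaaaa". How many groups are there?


Input: cecccaaaaaaa
Scanning for consecutive runs:
  Group 1: 'c' x 1 (positions 0-0)
  Group 2: 'e' x 1 (positions 1-1)
  Group 3: 'c' x 3 (positions 2-4)
  Group 4: 'a' x 7 (positions 5-11)
Total groups: 4

4


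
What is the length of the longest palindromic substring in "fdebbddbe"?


Input: "fdebbddbe"
Checking substrings for palindromes:
  [4:8] "bddb" (len 4) => palindrome
  [3:5] "bb" (len 2) => palindrome
  [5:7] "dd" (len 2) => palindrome
Longest palindromic substring: "bddb" with length 4

4


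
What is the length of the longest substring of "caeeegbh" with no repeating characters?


Input: "caeeegbh"
Sliding window (track last position of each char):
  Position 0 ('c'): window [0,0] length 1 -- new best
  Position 1 ('a'): window [0,1] length 2 -- new best
  Position 2 ('e'): window [0,2] length 3 -- new best
  Position 3 ('e'): repeat (last at 2), move window start to 3
  Position 3 ('e'): window [3,3] length 1
  Position 4 ('e'): repeat (last at 3), move window start to 4
  Position 4 ('e'): window [4,4] length 1
  Position 5 ('g'): window [4,5] length 2
  Position 6 ('b'): window [4,6] length 3
  Position 7 ('h'): window [4,7] length 4 -- new best
Longest substring with no repeats: "egbh" with length 4

4


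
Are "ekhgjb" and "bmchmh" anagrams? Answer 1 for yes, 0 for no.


Strings: "ekhgjb", "bmchmh"
Sorted first:  beghjk
Sorted second: bchhmm
Differ at position 1: 'e' vs 'c' => not anagrams

0


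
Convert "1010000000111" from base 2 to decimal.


Input: "1010000000111" in base 2
Positional expansion:
  Digit '1' (value 1) x 2^12 = 4096
  Digit '0' (value 0) x 2^11 = 0
  Digit '1' (value 1) x 2^10 = 1024
  Digit '0' (value 0) x 2^9 = 0
  Digit '0' (value 0) x 2^8 = 0
  Digit '0' (value 0) x 2^7 = 0
  Digit '0' (value 0) x 2^6 = 0
  Digit '0' (value 0) x 2^5 = 0
  Digit '0' (value 0) x 2^4 = 0
  Digit '0' (value 0) x 2^3 = 0
  Digit '1' (value 1) x 2^2 = 4
  Digit '1' (value 1) x 2^1 = 2
  Digit '1' (value 1) x 2^0 = 1
Sum = 5127

5127


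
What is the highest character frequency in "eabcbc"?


Input: eabcbc
Character counts:
  'a': 1
  'b': 2
  'c': 2
  'e': 1
Maximum frequency: 2

2


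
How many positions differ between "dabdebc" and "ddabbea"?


Comparing "dabdebc" and "ddabbea" position by position:
  Position 0: 'd' vs 'd' => same
  Position 1: 'a' vs 'd' => DIFFER
  Position 2: 'b' vs 'a' => DIFFER
  Position 3: 'd' vs 'b' => DIFFER
  Position 4: 'e' vs 'b' => DIFFER
  Position 5: 'b' vs 'e' => DIFFER
  Position 6: 'c' vs 'a' => DIFFER
Positions that differ: 6

6


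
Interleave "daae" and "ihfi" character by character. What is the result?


Interleaving "daae" and "ihfi":
  Position 0: 'd' from first, 'i' from second => "di"
  Position 1: 'a' from first, 'h' from second => "ah"
  Position 2: 'a' from first, 'f' from second => "af"
  Position 3: 'e' from first, 'i' from second => "ei"
Result: diahafei

diahafei


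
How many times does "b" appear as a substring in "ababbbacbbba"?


Searching for "b" in "ababbbacbbba"
Scanning each position:
  Position 0: "a" => no
  Position 1: "b" => MATCH
  Position 2: "a" => no
  Position 3: "b" => MATCH
  Position 4: "b" => MATCH
  Position 5: "b" => MATCH
  Position 6: "a" => no
  Position 7: "c" => no
  Position 8: "b" => MATCH
  Position 9: "b" => MATCH
  Position 10: "b" => MATCH
  Position 11: "a" => no
Total occurrences: 7

7


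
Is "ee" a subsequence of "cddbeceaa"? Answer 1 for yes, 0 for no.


Check if "ee" is a subsequence of "cddbeceaa"
Greedy scan:
  Position 0 ('c'): no match needed
  Position 1 ('d'): no match needed
  Position 2 ('d'): no match needed
  Position 3 ('b'): no match needed
  Position 4 ('e'): matches sub[0] = 'e'
  Position 5 ('c'): no match needed
  Position 6 ('e'): matches sub[1] = 'e'
  Position 7 ('a'): no match needed
  Position 8 ('a'): no match needed
All 2 characters matched => is a subsequence

1


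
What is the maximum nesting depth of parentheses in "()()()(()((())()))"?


Input: "()()()(()((())()))"
Tracking depth:
  Position 0 '(': depth becomes 1
  Position 1 ')': depth becomes 0
  Position 2 '(': depth becomes 1
  Position 3 ')': depth becomes 0
  Position 4 '(': depth becomes 1
  Position 5 ')': depth becomes 0
  Position 6 '(': depth becomes 1
  Position 7 '(': depth becomes 2
  Position 8 ')': depth becomes 1
  Position 9 '(': depth becomes 2
  Position 10 '(': depth becomes 3
  Position 11 '(': depth becomes 4
  Position 12 ')': depth becomes 3
  Position 13 ')': depth becomes 2
  Position 14 '(': depth becomes 3
  Position 15 ')': depth becomes 2
  Position 16 ')': depth becomes 1
  Position 17 ')': depth becomes 0
Maximum depth reached: 4

4


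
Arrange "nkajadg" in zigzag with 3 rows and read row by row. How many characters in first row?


Zigzag "nkajadg" into 3 rows:
Placing characters:
  'n' => row 0
  'k' => row 1
  'a' => row 2
  'j' => row 1
  'a' => row 0
  'd' => row 1
  'g' => row 2
Rows:
  Row 0: "na"
  Row 1: "kjd"
  Row 2: "ag"
First row length: 2

2


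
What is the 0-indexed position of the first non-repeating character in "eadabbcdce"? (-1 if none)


Input: eadabbcdce
Character frequencies:
  'a': 2
  'b': 2
  'c': 2
  'd': 2
  'e': 2
Scanning left to right for freq == 1:
  Position 0 ('e'): freq=2, skip
  Position 1 ('a'): freq=2, skip
  Position 2 ('d'): freq=2, skip
  Position 3 ('a'): freq=2, skip
  Position 4 ('b'): freq=2, skip
  Position 5 ('b'): freq=2, skip
  Position 6 ('c'): freq=2, skip
  Position 7 ('d'): freq=2, skip
  Position 8 ('c'): freq=2, skip
  Position 9 ('e'): freq=2, skip
  No unique character found => answer = -1

-1


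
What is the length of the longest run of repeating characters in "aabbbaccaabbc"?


Input: "aabbbaccaabbc"
Scanning for longest run:
  Position 1 ('a'): continues run of 'a', length=2
  Position 2 ('b'): new char, reset run to 1
  Position 3 ('b'): continues run of 'b', length=2
  Position 4 ('b'): continues run of 'b', length=3
  Position 5 ('a'): new char, reset run to 1
  Position 6 ('c'): new char, reset run to 1
  Position 7 ('c'): continues run of 'c', length=2
  Position 8 ('a'): new char, reset run to 1
  Position 9 ('a'): continues run of 'a', length=2
  Position 10 ('b'): new char, reset run to 1
  Position 11 ('b'): continues run of 'b', length=2
  Position 12 ('c'): new char, reset run to 1
Longest run: 'b' with length 3

3


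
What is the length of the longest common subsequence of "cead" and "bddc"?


LCS of "cead" and "bddc"
DP table:
           b    d    d    c
      0    0    0    0    0
  c   0    0    0    0    1
  e   0    0    0    0    1
  a   0    0    0    0    1
  d   0    0    1    1    1
LCS length = dp[4][4] = 1

1


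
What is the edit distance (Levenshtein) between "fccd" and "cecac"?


Computing edit distance: "fccd" -> "cecac"
DP table:
           c    e    c    a    c
      0    1    2    3    4    5
  f   1    1    2    3    4    5
  c   2    1    2    2    3    4
  c   3    2    2    2    3    3
  d   4    3    3    3    3    4
Edit distance = dp[4][5] = 4

4


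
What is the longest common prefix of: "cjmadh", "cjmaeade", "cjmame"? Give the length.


Words: cjmadh, cjmaeade, cjmame
  Position 0: all 'c' => match
  Position 1: all 'j' => match
  Position 2: all 'm' => match
  Position 3: all 'a' => match
  Position 4: ('d', 'e', 'm') => mismatch, stop
LCP = "cjma" (length 4)

4


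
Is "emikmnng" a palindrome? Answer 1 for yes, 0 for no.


Input: emikmnng
Reversed: gnnmkime
  Compare pos 0 ('e') with pos 7 ('g'): MISMATCH
  Compare pos 1 ('m') with pos 6 ('n'): MISMATCH
  Compare pos 2 ('i') with pos 5 ('n'): MISMATCH
  Compare pos 3 ('k') with pos 4 ('m'): MISMATCH
Result: not a palindrome

0


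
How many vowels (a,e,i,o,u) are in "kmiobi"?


Input: kmiobi
Checking each character:
  'k' at position 0: consonant
  'm' at position 1: consonant
  'i' at position 2: vowel (running total: 1)
  'o' at position 3: vowel (running total: 2)
  'b' at position 4: consonant
  'i' at position 5: vowel (running total: 3)
Total vowels: 3

3


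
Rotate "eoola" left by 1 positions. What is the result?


Input: "eoola", rotate left by 1
First 1 characters: "e"
Remaining characters: "oola"
Concatenate remaining + first: "oola" + "e" = "oolae"

oolae


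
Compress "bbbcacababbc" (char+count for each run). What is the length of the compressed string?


Input: bbbcacababbc
Runs:
  'b' x 3 => "b3"
  'c' x 1 => "c1"
  'a' x 1 => "a1"
  'c' x 1 => "c1"
  'a' x 1 => "a1"
  'b' x 1 => "b1"
  'a' x 1 => "a1"
  'b' x 2 => "b2"
  'c' x 1 => "c1"
Compressed: "b3c1a1c1a1b1a1b2c1"
Compressed length: 18

18


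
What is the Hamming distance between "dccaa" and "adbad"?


Comparing "dccaa" and "adbad" position by position:
  Position 0: 'd' vs 'a' => differ
  Position 1: 'c' vs 'd' => differ
  Position 2: 'c' vs 'b' => differ
  Position 3: 'a' vs 'a' => same
  Position 4: 'a' vs 'd' => differ
Total differences (Hamming distance): 4

4


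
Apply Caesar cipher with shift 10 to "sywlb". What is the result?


Caesar cipher: shift "sywlb" by 10
  's' (pos 18) + 10 = pos 2 = 'c'
  'y' (pos 24) + 10 = pos 8 = 'i'
  'w' (pos 22) + 10 = pos 6 = 'g'
  'l' (pos 11) + 10 = pos 21 = 'v'
  'b' (pos 1) + 10 = pos 11 = 'l'
Result: cigvl

cigvl


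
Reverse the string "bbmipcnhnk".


Input: bbmipcnhnk
Reading characters right to left:
  Position 9: 'k'
  Position 8: 'n'
  Position 7: 'h'
  Position 6: 'n'
  Position 5: 'c'
  Position 4: 'p'
  Position 3: 'i'
  Position 2: 'm'
  Position 1: 'b'
  Position 0: 'b'
Reversed: knhncpimbb

knhncpimbb


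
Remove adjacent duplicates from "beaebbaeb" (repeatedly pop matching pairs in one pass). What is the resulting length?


Input: beaebbaeb
Stack-based adjacent duplicate removal:
  Read 'b': push. Stack: b
  Read 'e': push. Stack: be
  Read 'a': push. Stack: bea
  Read 'e': push. Stack: beae
  Read 'b': push. Stack: beaeb
  Read 'b': matches stack top 'b' => pop. Stack: beae
  Read 'a': push. Stack: beaea
  Read 'e': push. Stack: beaeae
  Read 'b': push. Stack: beaeaeb
Final stack: "beaeaeb" (length 7)

7


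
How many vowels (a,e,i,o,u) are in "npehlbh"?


Input: npehlbh
Checking each character:
  'n' at position 0: consonant
  'p' at position 1: consonant
  'e' at position 2: vowel (running total: 1)
  'h' at position 3: consonant
  'l' at position 4: consonant
  'b' at position 5: consonant
  'h' at position 6: consonant
Total vowels: 1

1


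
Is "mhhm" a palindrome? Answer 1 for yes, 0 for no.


Input: mhhm
Reversed: mhhm
  Compare pos 0 ('m') with pos 3 ('m'): match
  Compare pos 1 ('h') with pos 2 ('h'): match
Result: palindrome

1


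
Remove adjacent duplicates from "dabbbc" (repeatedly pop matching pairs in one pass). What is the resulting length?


Input: dabbbc
Stack-based adjacent duplicate removal:
  Read 'd': push. Stack: d
  Read 'a': push. Stack: da
  Read 'b': push. Stack: dab
  Read 'b': matches stack top 'b' => pop. Stack: da
  Read 'b': push. Stack: dab
  Read 'c': push. Stack: dabc
Final stack: "dabc" (length 4)

4


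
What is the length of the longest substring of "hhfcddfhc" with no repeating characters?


Input: "hhfcddfhc"
Sliding window (track last position of each char):
  Position 0 ('h'): window [0,0] length 1 -- new best
  Position 1 ('h'): repeat (last at 0), move window start to 1
  Position 1 ('h'): window [1,1] length 1
  Position 2 ('f'): window [1,2] length 2 -- new best
  Position 3 ('c'): window [1,3] length 3 -- new best
  Position 4 ('d'): window [1,4] length 4 -- new best
  Position 5 ('d'): repeat (last at 4), move window start to 5
  Position 5 ('d'): window [5,5] length 1
  Position 6 ('f'): window [5,6] length 2
  Position 7 ('h'): window [5,7] length 3
  Position 8 ('c'): window [5,8] length 4
Longest substring with no repeats: "hfcd" with length 4

4


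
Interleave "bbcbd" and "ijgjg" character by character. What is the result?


Interleaving "bbcbd" and "ijgjg":
  Position 0: 'b' from first, 'i' from second => "bi"
  Position 1: 'b' from first, 'j' from second => "bj"
  Position 2: 'c' from first, 'g' from second => "cg"
  Position 3: 'b' from first, 'j' from second => "bj"
  Position 4: 'd' from first, 'g' from second => "dg"
Result: bibjcgbjdg

bibjcgbjdg


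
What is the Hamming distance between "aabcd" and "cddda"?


Comparing "aabcd" and "cddda" position by position:
  Position 0: 'a' vs 'c' => differ
  Position 1: 'a' vs 'd' => differ
  Position 2: 'b' vs 'd' => differ
  Position 3: 'c' vs 'd' => differ
  Position 4: 'd' vs 'a' => differ
Total differences (Hamming distance): 5

5


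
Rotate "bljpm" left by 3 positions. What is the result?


Input: "bljpm", rotate left by 3
First 3 characters: "blj"
Remaining characters: "pm"
Concatenate remaining + first: "pm" + "blj" = "pmblj"

pmblj


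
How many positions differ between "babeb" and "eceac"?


Comparing "babeb" and "eceac" position by position:
  Position 0: 'b' vs 'e' => DIFFER
  Position 1: 'a' vs 'c' => DIFFER
  Position 2: 'b' vs 'e' => DIFFER
  Position 3: 'e' vs 'a' => DIFFER
  Position 4: 'b' vs 'c' => DIFFER
Positions that differ: 5

5


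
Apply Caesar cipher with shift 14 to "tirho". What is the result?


Caesar cipher: shift "tirho" by 14
  't' (pos 19) + 14 = pos 7 = 'h'
  'i' (pos 8) + 14 = pos 22 = 'w'
  'r' (pos 17) + 14 = pos 5 = 'f'
  'h' (pos 7) + 14 = pos 21 = 'v'
  'o' (pos 14) + 14 = pos 2 = 'c'
Result: hwfvc

hwfvc


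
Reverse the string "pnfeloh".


Input: pnfeloh
Reading characters right to left:
  Position 6: 'h'
  Position 5: 'o'
  Position 4: 'l'
  Position 3: 'e'
  Position 2: 'f'
  Position 1: 'n'
  Position 0: 'p'
Reversed: holefnp

holefnp


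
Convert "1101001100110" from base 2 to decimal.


Input: "1101001100110" in base 2
Positional expansion:
  Digit '1' (value 1) x 2^12 = 4096
  Digit '1' (value 1) x 2^11 = 2048
  Digit '0' (value 0) x 2^10 = 0
  Digit '1' (value 1) x 2^9 = 512
  Digit '0' (value 0) x 2^8 = 0
  Digit '0' (value 0) x 2^7 = 0
  Digit '1' (value 1) x 2^6 = 64
  Digit '1' (value 1) x 2^5 = 32
  Digit '0' (value 0) x 2^4 = 0
  Digit '0' (value 0) x 2^3 = 0
  Digit '1' (value 1) x 2^2 = 4
  Digit '1' (value 1) x 2^1 = 2
  Digit '0' (value 0) x 2^0 = 0
Sum = 6758

6758


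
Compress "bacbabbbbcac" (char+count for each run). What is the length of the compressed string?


Input: bacbabbbbcac
Runs:
  'b' x 1 => "b1"
  'a' x 1 => "a1"
  'c' x 1 => "c1"
  'b' x 1 => "b1"
  'a' x 1 => "a1"
  'b' x 4 => "b4"
  'c' x 1 => "c1"
  'a' x 1 => "a1"
  'c' x 1 => "c1"
Compressed: "b1a1c1b1a1b4c1a1c1"
Compressed length: 18

18


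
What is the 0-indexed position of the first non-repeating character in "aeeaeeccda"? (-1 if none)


Input: aeeaeeccda
Character frequencies:
  'a': 3
  'c': 2
  'd': 1
  'e': 4
Scanning left to right for freq == 1:
  Position 0 ('a'): freq=3, skip
  Position 1 ('e'): freq=4, skip
  Position 2 ('e'): freq=4, skip
  Position 3 ('a'): freq=3, skip
  Position 4 ('e'): freq=4, skip
  Position 5 ('e'): freq=4, skip
  Position 6 ('c'): freq=2, skip
  Position 7 ('c'): freq=2, skip
  Position 8 ('d'): unique! => answer = 8

8


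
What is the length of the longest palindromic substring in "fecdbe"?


Input: "fecdbe"
Checking substrings for palindromes:
  No multi-char palindromic substrings found
Longest palindromic substring: "f" with length 1

1


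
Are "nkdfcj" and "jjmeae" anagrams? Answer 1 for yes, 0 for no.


Strings: "nkdfcj", "jjmeae"
Sorted first:  cdfjkn
Sorted second: aeejjm
Differ at position 0: 'c' vs 'a' => not anagrams

0


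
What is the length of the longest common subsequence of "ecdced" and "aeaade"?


LCS of "ecdced" and "aeaade"
DP table:
           a    e    a    a    d    e
      0    0    0    0    0    0    0
  e   0    0    1    1    1    1    1
  c   0    0    1    1    1    1    1
  d   0    0    1    1    1    2    2
  c   0    0    1    1    1    2    2
  e   0    0    1    1    1    2    3
  d   0    0    1    1    1    2    3
LCS length = dp[6][6] = 3

3


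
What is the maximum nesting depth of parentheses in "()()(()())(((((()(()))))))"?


Input: "()()(()())(((((()(()))))))"
Tracking depth:
  Position 0 '(': depth becomes 1
  Position 1 ')': depth becomes 0
  Position 2 '(': depth becomes 1
  Position 3 ')': depth becomes 0
  Position 4 '(': depth becomes 1
  Position 5 '(': depth becomes 2
  Position 6 ')': depth becomes 1
  Position 7 '(': depth becomes 2
  Position 8 ')': depth becomes 1
  Position 9 ')': depth becomes 0
  Position 10 '(': depth becomes 1
  Position 11 '(': depth becomes 2
  Position 12 '(': depth becomes 3
  Position 13 '(': depth becomes 4
  Position 14 '(': depth becomes 5
  Position 15 '(': depth becomes 6
  Position 16 ')': depth becomes 5
  Position 17 '(': depth becomes 6
  Position 18 '(': depth becomes 7
  Position 19 ')': depth becomes 6
  Position 20 ')': depth becomes 5
  Position 21 ')': depth becomes 4
  Position 22 ')': depth becomes 3
  Position 23 ')': depth becomes 2
  Position 24 ')': depth becomes 1
  Position 25 ')': depth becomes 0
Maximum depth reached: 7

7


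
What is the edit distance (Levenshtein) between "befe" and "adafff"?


Computing edit distance: "befe" -> "adafff"
DP table:
           a    d    a    f    f    f
      0    1    2    3    4    5    6
  b   1    1    2    3    4    5    6
  e   2    2    2    3    4    5    6
  f   3    3    3    3    3    4    5
  e   4    4    4    4    4    4    5
Edit distance = dp[4][6] = 5

5


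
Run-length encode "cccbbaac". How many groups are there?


Input: cccbbaac
Scanning for consecutive runs:
  Group 1: 'c' x 3 (positions 0-2)
  Group 2: 'b' x 2 (positions 3-4)
  Group 3: 'a' x 2 (positions 5-6)
  Group 4: 'c' x 1 (positions 7-7)
Total groups: 4

4


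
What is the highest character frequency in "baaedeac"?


Input: baaedeac
Character counts:
  'a': 3
  'b': 1
  'c': 1
  'd': 1
  'e': 2
Maximum frequency: 3

3


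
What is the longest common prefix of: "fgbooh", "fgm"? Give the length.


Words: fgbooh, fgm
  Position 0: all 'f' => match
  Position 1: all 'g' => match
  Position 2: ('b', 'm') => mismatch, stop
LCP = "fg" (length 2)

2


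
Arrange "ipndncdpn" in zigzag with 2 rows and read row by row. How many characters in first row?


Zigzag "ipndncdpn" into 2 rows:
Placing characters:
  'i' => row 0
  'p' => row 1
  'n' => row 0
  'd' => row 1
  'n' => row 0
  'c' => row 1
  'd' => row 0
  'p' => row 1
  'n' => row 0
Rows:
  Row 0: "inndn"
  Row 1: "pdcp"
First row length: 5

5


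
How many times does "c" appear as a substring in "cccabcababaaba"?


Searching for "c" in "cccabcababaaba"
Scanning each position:
  Position 0: "c" => MATCH
  Position 1: "c" => MATCH
  Position 2: "c" => MATCH
  Position 3: "a" => no
  Position 4: "b" => no
  Position 5: "c" => MATCH
  Position 6: "a" => no
  Position 7: "b" => no
  Position 8: "a" => no
  Position 9: "b" => no
  Position 10: "a" => no
  Position 11: "a" => no
  Position 12: "b" => no
  Position 13: "a" => no
Total occurrences: 4

4


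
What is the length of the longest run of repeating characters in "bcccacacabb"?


Input: "bcccacacabb"
Scanning for longest run:
  Position 1 ('c'): new char, reset run to 1
  Position 2 ('c'): continues run of 'c', length=2
  Position 3 ('c'): continues run of 'c', length=3
  Position 4 ('a'): new char, reset run to 1
  Position 5 ('c'): new char, reset run to 1
  Position 6 ('a'): new char, reset run to 1
  Position 7 ('c'): new char, reset run to 1
  Position 8 ('a'): new char, reset run to 1
  Position 9 ('b'): new char, reset run to 1
  Position 10 ('b'): continues run of 'b', length=2
Longest run: 'c' with length 3

3


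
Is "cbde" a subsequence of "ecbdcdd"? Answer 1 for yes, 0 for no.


Check if "cbde" is a subsequence of "ecbdcdd"
Greedy scan:
  Position 0 ('e'): no match needed
  Position 1 ('c'): matches sub[0] = 'c'
  Position 2 ('b'): matches sub[1] = 'b'
  Position 3 ('d'): matches sub[2] = 'd'
  Position 4 ('c'): no match needed
  Position 5 ('d'): no match needed
  Position 6 ('d'): no match needed
Only matched 3/4 characters => not a subsequence

0


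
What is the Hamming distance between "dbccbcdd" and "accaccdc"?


Comparing "dbccbcdd" and "accaccdc" position by position:
  Position 0: 'd' vs 'a' => differ
  Position 1: 'b' vs 'c' => differ
  Position 2: 'c' vs 'c' => same
  Position 3: 'c' vs 'a' => differ
  Position 4: 'b' vs 'c' => differ
  Position 5: 'c' vs 'c' => same
  Position 6: 'd' vs 'd' => same
  Position 7: 'd' vs 'c' => differ
Total differences (Hamming distance): 5

5


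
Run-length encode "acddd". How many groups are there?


Input: acddd
Scanning for consecutive runs:
  Group 1: 'a' x 1 (positions 0-0)
  Group 2: 'c' x 1 (positions 1-1)
  Group 3: 'd' x 3 (positions 2-4)
Total groups: 3

3


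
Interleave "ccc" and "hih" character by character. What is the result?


Interleaving "ccc" and "hih":
  Position 0: 'c' from first, 'h' from second => "ch"
  Position 1: 'c' from first, 'i' from second => "ci"
  Position 2: 'c' from first, 'h' from second => "ch"
Result: chcich

chcich


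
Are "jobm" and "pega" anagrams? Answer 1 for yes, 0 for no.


Strings: "jobm", "pega"
Sorted first:  bjmo
Sorted second: aegp
Differ at position 0: 'b' vs 'a' => not anagrams

0


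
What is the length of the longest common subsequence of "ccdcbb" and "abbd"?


LCS of "ccdcbb" and "abbd"
DP table:
           a    b    b    d
      0    0    0    0    0
  c   0    0    0    0    0
  c   0    0    0    0    0
  d   0    0    0    0    1
  c   0    0    0    0    1
  b   0    0    1    1    1
  b   0    0    1    2    2
LCS length = dp[6][4] = 2

2


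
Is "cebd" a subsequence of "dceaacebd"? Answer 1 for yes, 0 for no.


Check if "cebd" is a subsequence of "dceaacebd"
Greedy scan:
  Position 0 ('d'): no match needed
  Position 1 ('c'): matches sub[0] = 'c'
  Position 2 ('e'): matches sub[1] = 'e'
  Position 3 ('a'): no match needed
  Position 4 ('a'): no match needed
  Position 5 ('c'): no match needed
  Position 6 ('e'): no match needed
  Position 7 ('b'): matches sub[2] = 'b'
  Position 8 ('d'): matches sub[3] = 'd'
All 4 characters matched => is a subsequence

1


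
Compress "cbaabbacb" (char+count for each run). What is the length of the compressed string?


Input: cbaabbacb
Runs:
  'c' x 1 => "c1"
  'b' x 1 => "b1"
  'a' x 2 => "a2"
  'b' x 2 => "b2"
  'a' x 1 => "a1"
  'c' x 1 => "c1"
  'b' x 1 => "b1"
Compressed: "c1b1a2b2a1c1b1"
Compressed length: 14

14


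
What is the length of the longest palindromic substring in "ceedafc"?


Input: "ceedafc"
Checking substrings for palindromes:
  [1:3] "ee" (len 2) => palindrome
Longest palindromic substring: "ee" with length 2

2


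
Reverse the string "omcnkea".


Input: omcnkea
Reading characters right to left:
  Position 6: 'a'
  Position 5: 'e'
  Position 4: 'k'
  Position 3: 'n'
  Position 2: 'c'
  Position 1: 'm'
  Position 0: 'o'
Reversed: aekncmo

aekncmo


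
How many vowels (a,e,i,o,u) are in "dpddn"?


Input: dpddn
Checking each character:
  'd' at position 0: consonant
  'p' at position 1: consonant
  'd' at position 2: consonant
  'd' at position 3: consonant
  'n' at position 4: consonant
Total vowels: 0

0


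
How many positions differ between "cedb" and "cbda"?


Comparing "cedb" and "cbda" position by position:
  Position 0: 'c' vs 'c' => same
  Position 1: 'e' vs 'b' => DIFFER
  Position 2: 'd' vs 'd' => same
  Position 3: 'b' vs 'a' => DIFFER
Positions that differ: 2

2


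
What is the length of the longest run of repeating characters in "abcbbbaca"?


Input: "abcbbbaca"
Scanning for longest run:
  Position 1 ('b'): new char, reset run to 1
  Position 2 ('c'): new char, reset run to 1
  Position 3 ('b'): new char, reset run to 1
  Position 4 ('b'): continues run of 'b', length=2
  Position 5 ('b'): continues run of 'b', length=3
  Position 6 ('a'): new char, reset run to 1
  Position 7 ('c'): new char, reset run to 1
  Position 8 ('a'): new char, reset run to 1
Longest run: 'b' with length 3

3


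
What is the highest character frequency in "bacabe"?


Input: bacabe
Character counts:
  'a': 2
  'b': 2
  'c': 1
  'e': 1
Maximum frequency: 2

2


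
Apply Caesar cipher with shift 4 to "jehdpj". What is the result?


Caesar cipher: shift "jehdpj" by 4
  'j' (pos 9) + 4 = pos 13 = 'n'
  'e' (pos 4) + 4 = pos 8 = 'i'
  'h' (pos 7) + 4 = pos 11 = 'l'
  'd' (pos 3) + 4 = pos 7 = 'h'
  'p' (pos 15) + 4 = pos 19 = 't'
  'j' (pos 9) + 4 = pos 13 = 'n'
Result: nilhtn

nilhtn


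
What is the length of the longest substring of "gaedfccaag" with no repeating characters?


Input: "gaedfccaag"
Sliding window (track last position of each char):
  Position 0 ('g'): window [0,0] length 1 -- new best
  Position 1 ('a'): window [0,1] length 2 -- new best
  Position 2 ('e'): window [0,2] length 3 -- new best
  Position 3 ('d'): window [0,3] length 4 -- new best
  Position 4 ('f'): window [0,4] length 5 -- new best
  Position 5 ('c'): window [0,5] length 6 -- new best
  Position 6 ('c'): repeat (last at 5), move window start to 6
  Position 6 ('c'): window [6,6] length 1
  Position 7 ('a'): window [6,7] length 2
  Position 8 ('a'): repeat (last at 7), move window start to 8
  Position 8 ('a'): window [8,8] length 1
  Position 9 ('g'): window [8,9] length 2
Longest substring with no repeats: "gaedfc" with length 6

6


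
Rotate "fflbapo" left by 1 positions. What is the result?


Input: "fflbapo", rotate left by 1
First 1 characters: "f"
Remaining characters: "flbapo"
Concatenate remaining + first: "flbapo" + "f" = "flbapof"

flbapof


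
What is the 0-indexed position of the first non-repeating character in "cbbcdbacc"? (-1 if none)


Input: cbbcdbacc
Character frequencies:
  'a': 1
  'b': 3
  'c': 4
  'd': 1
Scanning left to right for freq == 1:
  Position 0 ('c'): freq=4, skip
  Position 1 ('b'): freq=3, skip
  Position 2 ('b'): freq=3, skip
  Position 3 ('c'): freq=4, skip
  Position 4 ('d'): unique! => answer = 4

4


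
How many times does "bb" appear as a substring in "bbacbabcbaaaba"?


Searching for "bb" in "bbacbabcbaaaba"
Scanning each position:
  Position 0: "bb" => MATCH
  Position 1: "ba" => no
  Position 2: "ac" => no
  Position 3: "cb" => no
  Position 4: "ba" => no
  Position 5: "ab" => no
  Position 6: "bc" => no
  Position 7: "cb" => no
  Position 8: "ba" => no
  Position 9: "aa" => no
  Position 10: "aa" => no
  Position 11: "ab" => no
  Position 12: "ba" => no
Total occurrences: 1

1
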